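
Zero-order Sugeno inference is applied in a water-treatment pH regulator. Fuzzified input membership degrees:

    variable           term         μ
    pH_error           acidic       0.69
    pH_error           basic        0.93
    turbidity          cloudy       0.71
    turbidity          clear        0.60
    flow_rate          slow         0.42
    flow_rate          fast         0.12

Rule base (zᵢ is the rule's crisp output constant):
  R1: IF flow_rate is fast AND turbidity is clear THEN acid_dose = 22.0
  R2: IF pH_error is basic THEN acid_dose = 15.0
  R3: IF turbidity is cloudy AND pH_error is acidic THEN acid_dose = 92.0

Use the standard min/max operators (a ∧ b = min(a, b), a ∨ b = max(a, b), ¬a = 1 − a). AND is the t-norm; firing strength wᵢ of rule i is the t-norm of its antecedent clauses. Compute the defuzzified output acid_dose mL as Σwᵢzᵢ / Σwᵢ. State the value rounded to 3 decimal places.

46.017

R1 (z=22.0): fast=0.12, clear=0.60; AND[min(a, b)] → w = 0.12
R2 (z=15.0): basic=0.93 → w = 0.93
R3 (z=92.0): cloudy=0.71, acidic=0.69; AND[min(a, b)] → w = 0.69
Weighted average = (0.12·22.0 + 0.93·15.0 + 0.69·92.0) / (0.12 + 0.93 + 0.69)
  = 80.0700 / 1.7400 = 46.017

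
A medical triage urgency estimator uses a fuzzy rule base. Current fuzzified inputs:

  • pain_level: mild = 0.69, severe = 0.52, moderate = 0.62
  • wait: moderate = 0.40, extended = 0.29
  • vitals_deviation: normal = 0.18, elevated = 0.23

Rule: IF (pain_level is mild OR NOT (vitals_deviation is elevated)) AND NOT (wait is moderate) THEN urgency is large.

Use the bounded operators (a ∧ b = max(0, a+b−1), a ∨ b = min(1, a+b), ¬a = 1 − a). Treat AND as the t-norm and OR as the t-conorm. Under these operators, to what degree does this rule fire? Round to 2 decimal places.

0.60

firing strength: (mild=0.69 OR ¬elevated=1−0.23=0.77) = 1.00; AND[max(0, a+b−1)] with ¬moderate=1−0.40=0.60 → w = 0.60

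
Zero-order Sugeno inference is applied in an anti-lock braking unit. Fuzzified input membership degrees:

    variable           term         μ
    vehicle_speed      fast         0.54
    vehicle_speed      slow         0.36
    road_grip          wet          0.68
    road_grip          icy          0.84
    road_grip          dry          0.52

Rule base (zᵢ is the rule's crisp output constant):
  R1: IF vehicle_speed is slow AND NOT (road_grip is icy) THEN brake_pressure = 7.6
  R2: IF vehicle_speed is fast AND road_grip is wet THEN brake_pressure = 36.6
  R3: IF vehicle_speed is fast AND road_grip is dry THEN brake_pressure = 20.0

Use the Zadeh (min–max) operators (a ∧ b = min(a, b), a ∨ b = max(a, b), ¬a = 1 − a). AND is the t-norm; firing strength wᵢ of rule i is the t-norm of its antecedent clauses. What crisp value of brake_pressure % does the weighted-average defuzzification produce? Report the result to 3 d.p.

R1 (z=7.6): slow=0.36, ¬icy=1−0.84=0.16; AND[min(a, b)] → w = 0.16
R2 (z=36.6): fast=0.54, wet=0.68; AND[min(a, b)] → w = 0.54
R3 (z=20.0): fast=0.54, dry=0.52; AND[min(a, b)] → w = 0.52
Weighted average = (0.16·7.6 + 0.54·36.6 + 0.52·20.0) / (0.16 + 0.54 + 0.52)
  = 31.3800 / 1.2200 = 25.721

25.721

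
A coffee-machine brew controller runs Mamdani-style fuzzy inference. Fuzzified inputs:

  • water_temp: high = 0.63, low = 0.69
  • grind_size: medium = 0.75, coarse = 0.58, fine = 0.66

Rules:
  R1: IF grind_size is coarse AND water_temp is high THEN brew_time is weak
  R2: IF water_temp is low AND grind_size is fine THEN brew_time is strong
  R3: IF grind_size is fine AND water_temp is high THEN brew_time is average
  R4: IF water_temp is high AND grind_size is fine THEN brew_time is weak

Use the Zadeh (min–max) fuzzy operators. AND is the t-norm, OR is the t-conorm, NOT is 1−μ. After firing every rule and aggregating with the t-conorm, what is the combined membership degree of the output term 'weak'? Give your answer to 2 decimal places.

0.63

R1: coarse=0.58, high=0.63; AND[min(a, b)] → w = 0.58
R2: low=0.69, fine=0.66; AND[min(a, b)] → w = 0.66
R3: fine=0.66, high=0.63; AND[min(a, b)] → w = 0.63
R4: high=0.63, fine=0.66; AND[min(a, b)] → w = 0.63
Rules with consequent 'weak': {R1, R4} → strengths 0.58, 0.63
Aggregate via t-conorm [max(a, b)]: 0.63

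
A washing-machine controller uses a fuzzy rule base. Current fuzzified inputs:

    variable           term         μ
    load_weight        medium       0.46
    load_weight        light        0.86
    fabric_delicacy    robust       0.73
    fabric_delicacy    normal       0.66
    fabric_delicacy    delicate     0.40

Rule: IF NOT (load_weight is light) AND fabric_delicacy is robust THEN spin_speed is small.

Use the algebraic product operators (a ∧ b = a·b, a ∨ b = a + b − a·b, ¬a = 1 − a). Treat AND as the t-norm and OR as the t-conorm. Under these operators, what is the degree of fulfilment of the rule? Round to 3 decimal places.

firing strength: ¬light=1−0.86=0.14, robust=0.73; AND[a·b] → w = 0.1022

0.102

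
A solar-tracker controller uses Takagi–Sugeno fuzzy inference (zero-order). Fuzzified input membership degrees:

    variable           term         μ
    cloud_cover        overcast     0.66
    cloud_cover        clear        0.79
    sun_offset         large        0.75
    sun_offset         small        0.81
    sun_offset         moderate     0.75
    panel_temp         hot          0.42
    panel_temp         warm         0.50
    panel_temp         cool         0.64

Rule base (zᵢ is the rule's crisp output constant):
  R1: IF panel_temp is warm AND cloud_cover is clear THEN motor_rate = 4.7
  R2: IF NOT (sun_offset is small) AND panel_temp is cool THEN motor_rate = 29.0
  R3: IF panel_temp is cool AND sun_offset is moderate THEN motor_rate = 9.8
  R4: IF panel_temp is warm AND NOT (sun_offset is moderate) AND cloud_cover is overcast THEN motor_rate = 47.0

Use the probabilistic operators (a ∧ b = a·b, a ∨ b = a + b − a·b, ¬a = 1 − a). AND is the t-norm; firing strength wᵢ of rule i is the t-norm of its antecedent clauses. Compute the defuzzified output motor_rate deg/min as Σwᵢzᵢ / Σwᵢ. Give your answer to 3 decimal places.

12.941

R1 (z=4.7): warm=0.50, clear=0.79; AND[a·b] → w = 0.3950
R2 (z=29.0): ¬small=1−0.81=0.19, cool=0.64; AND[a·b] → w = 0.1216
R3 (z=9.8): cool=0.64, moderate=0.75; AND[a·b] → w = 0.4800
R4 (z=47.0): warm=0.50, ¬moderate=1−0.75=0.25, overcast=0.66; AND[a·b] → w = 0.0825
Weighted average = (0.3950·4.7 + 0.1216·29.0 + 0.4800·9.8 + 0.0825·47.0) / (0.3950 + 0.1216 + 0.4800 + 0.0825)
  = 13.9644 / 1.0791 = 12.941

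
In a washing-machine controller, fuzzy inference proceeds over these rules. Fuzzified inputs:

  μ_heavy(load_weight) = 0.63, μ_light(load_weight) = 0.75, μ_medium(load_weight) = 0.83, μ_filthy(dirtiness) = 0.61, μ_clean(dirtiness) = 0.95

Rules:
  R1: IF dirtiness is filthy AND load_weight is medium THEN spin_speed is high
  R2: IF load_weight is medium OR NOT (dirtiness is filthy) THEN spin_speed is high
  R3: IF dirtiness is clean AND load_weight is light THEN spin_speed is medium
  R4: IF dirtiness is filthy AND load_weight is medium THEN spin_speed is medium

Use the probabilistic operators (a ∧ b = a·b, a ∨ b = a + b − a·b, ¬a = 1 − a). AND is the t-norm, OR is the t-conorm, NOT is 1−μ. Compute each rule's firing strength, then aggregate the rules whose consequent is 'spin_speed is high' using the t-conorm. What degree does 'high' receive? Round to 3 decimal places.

R1: filthy=0.61, medium=0.83; AND[a·b] → w = 0.5063
R2: medium=0.83, ¬filthy=1−0.61=0.39; OR[a + b − a·b] → w = 0.8963
R3: clean=0.95, light=0.75; AND[a·b] → w = 0.7125
R4: filthy=0.61, medium=0.83; AND[a·b] → w = 0.5063
Rules with consequent 'high': {R1, R2} → strengths 0.5063, 0.8963
Aggregate via t-conorm [a + b − a·b]: 0.9488

0.949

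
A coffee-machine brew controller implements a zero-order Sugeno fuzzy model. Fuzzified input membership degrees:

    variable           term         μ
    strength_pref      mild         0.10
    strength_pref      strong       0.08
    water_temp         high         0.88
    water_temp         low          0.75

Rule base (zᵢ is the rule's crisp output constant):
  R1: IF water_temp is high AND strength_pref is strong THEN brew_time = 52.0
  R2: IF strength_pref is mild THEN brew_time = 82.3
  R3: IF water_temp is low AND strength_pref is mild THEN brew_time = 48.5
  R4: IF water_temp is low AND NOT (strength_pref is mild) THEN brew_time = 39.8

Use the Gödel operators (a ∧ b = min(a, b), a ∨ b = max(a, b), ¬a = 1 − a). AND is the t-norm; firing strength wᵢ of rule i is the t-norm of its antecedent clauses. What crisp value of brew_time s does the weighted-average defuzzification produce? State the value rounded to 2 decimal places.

45.72

R1 (z=52.0): high=0.88, strong=0.08; AND[min(a, b)] → w = 0.08
R2 (z=82.3): mild=0.10 → w = 0.10
R3 (z=48.5): low=0.75, mild=0.10; AND[min(a, b)] → w = 0.10
R4 (z=39.8): low=0.75, ¬mild=1−0.10=0.90; AND[min(a, b)] → w = 0.75
Weighted average = (0.08·52.0 + 0.10·82.3 + 0.10·48.5 + 0.75·39.8) / (0.08 + 0.10 + 0.10 + 0.75)
  = 47.0900 / 1.0300 = 45.72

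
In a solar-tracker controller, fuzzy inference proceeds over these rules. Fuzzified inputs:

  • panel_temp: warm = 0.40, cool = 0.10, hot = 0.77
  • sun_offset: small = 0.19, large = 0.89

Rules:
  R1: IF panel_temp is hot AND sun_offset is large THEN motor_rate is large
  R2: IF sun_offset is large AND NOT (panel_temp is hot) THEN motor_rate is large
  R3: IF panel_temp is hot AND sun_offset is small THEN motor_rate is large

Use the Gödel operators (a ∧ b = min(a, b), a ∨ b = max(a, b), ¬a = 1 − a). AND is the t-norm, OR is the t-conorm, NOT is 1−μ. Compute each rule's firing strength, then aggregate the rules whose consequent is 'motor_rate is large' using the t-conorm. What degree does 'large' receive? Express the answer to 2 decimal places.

0.77

R1: hot=0.77, large=0.89; AND[min(a, b)] → w = 0.77
R2: large=0.89, ¬hot=1−0.77=0.23; AND[min(a, b)] → w = 0.23
R3: hot=0.77, small=0.19; AND[min(a, b)] → w = 0.19
Rules with consequent 'large': {R1, R2, R3} → strengths 0.77, 0.23, 0.19
Aggregate via t-conorm [max(a, b)]: 0.77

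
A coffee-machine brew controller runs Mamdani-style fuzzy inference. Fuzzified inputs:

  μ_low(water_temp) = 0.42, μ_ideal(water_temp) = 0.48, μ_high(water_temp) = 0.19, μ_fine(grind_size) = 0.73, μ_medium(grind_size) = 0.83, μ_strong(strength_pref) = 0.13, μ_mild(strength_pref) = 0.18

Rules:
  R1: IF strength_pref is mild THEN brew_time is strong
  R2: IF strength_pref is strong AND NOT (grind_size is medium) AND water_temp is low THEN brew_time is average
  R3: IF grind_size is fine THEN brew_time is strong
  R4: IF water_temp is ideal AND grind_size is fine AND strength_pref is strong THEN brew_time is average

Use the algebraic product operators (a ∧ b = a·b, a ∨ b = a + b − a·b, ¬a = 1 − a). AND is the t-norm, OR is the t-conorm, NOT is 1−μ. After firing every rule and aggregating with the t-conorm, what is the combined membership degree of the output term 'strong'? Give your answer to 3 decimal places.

0.779

R1: mild=0.18 → w = 0.1800
R2: strong=0.13, ¬medium=1−0.83=0.17, low=0.42; AND[a·b] → w = 0.0093
R3: fine=0.73 → w = 0.7300
R4: ideal=0.48, fine=0.73, strong=0.13; AND[a·b] → w = 0.0456
Rules with consequent 'strong': {R1, R3} → strengths 0.1800, 0.7300
Aggregate via t-conorm [a + b − a·b]: 0.7786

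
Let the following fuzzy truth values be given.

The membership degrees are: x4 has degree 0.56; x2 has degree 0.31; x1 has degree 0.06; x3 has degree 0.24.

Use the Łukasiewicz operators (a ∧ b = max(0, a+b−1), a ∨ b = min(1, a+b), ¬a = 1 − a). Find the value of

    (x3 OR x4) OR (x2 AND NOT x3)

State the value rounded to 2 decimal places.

0.87

x3 OR x4 = min(1, a+b) on (0.24, 0.56) = 0.80
NOT x3 = 1 − 0.24 = 0.76
x2 AND NOT x3 = max(0, a+b−1) on (0.31, 0.76) = 0.07
(x3 OR x4) OR (x2 AND NOT x3) = min(1, a+b) on (0.80, 0.07) = 0.87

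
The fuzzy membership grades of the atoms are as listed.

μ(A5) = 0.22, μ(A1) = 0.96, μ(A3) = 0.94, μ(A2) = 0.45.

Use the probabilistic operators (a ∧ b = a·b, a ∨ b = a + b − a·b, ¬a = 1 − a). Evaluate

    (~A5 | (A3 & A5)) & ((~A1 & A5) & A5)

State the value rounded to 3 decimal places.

~A5 = 1 − 0.2200 = 0.7800
A3 & A5 = a·b on (0.9400, 0.2200) = 0.2068
~A5 | (A3 & A5) = a + b − a·b on (0.7800, 0.2068) = 0.8255
~A1 = 1 − 0.9600 = 0.0400
~A1 & A5 = a·b on (0.0400, 0.2200) = 0.0088
(~A1 & A5) & A5 = a·b on (0.0088, 0.2200) = 0.0019
(~A5 | (A3 & A5)) & ((~A1 & A5) & A5) = a·b on (0.8255, 0.0019) = 0.0016

0.002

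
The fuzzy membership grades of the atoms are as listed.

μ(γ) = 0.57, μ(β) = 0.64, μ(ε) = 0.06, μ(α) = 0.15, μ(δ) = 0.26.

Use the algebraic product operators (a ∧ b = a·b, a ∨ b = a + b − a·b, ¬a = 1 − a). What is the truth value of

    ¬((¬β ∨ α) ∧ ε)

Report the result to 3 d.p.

0.973

¬β = 1 − 0.6400 = 0.3600
¬β ∨ α = a + b − a·b on (0.3600, 0.1500) = 0.4560
(¬β ∨ α) ∧ ε = a·b on (0.4560, 0.0600) = 0.0274
¬((¬β ∨ α) ∧ ε) = 1 − 0.0274 = 0.9726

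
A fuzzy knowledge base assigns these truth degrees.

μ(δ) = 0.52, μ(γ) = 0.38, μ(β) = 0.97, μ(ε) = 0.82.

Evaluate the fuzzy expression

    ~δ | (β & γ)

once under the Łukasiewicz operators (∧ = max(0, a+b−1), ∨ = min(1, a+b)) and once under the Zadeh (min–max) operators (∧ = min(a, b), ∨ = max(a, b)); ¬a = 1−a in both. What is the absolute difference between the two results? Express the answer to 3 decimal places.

Under Łukasiewicz:
  ~δ = 1 − 0.52 = 0.48
  β & γ = max(0, a+b−1) on (0.97, 0.38) = 0.35
  ~δ | (β & γ) = min(1, a+b) on (0.48, 0.35) = 0.83
  → value = 0.8300
Under Zadeh (min–max):
  ~δ = 1 − 0.52 = 0.48
  β & γ = min(a, b) on (0.97, 0.38) = 0.38
  ~δ | (β & γ) = max(a, b) on (0.48, 0.38) = 0.48
  → value = 0.4800
|0.8300 − 0.4800| = 0.350

0.350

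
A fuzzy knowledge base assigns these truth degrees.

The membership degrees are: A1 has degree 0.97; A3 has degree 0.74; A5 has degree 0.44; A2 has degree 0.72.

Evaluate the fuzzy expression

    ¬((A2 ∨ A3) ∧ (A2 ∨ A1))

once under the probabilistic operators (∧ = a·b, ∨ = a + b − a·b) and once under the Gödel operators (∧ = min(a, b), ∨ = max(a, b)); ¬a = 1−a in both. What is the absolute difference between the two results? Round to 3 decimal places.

Under probabilistic:
  A2 ∨ A3 = a + b − a·b on (0.7200, 0.7400) = 0.9272
  A2 ∨ A1 = a + b − a·b on (0.7200, 0.9700) = 0.9916
  (A2 ∨ A3) ∧ (A2 ∨ A1) = a·b on (0.9272, 0.9916) = 0.9194
  ¬((A2 ∨ A3) ∧ (A2 ∨ A1)) = 1 − 0.9194 = 0.0806
  → value = 0.0806
Under Gödel:
  A2 ∨ A3 = max(a, b) on (0.72, 0.74) = 0.74
  A2 ∨ A1 = max(a, b) on (0.72, 0.97) = 0.97
  (A2 ∨ A3) ∧ (A2 ∨ A1) = min(a, b) on (0.74, 0.97) = 0.74
  ¬((A2 ∨ A3) ∧ (A2 ∨ A1)) = 1 − 0.74 = 0.26
  → value = 0.2600
|0.0806 − 0.2600| = 0.179

0.179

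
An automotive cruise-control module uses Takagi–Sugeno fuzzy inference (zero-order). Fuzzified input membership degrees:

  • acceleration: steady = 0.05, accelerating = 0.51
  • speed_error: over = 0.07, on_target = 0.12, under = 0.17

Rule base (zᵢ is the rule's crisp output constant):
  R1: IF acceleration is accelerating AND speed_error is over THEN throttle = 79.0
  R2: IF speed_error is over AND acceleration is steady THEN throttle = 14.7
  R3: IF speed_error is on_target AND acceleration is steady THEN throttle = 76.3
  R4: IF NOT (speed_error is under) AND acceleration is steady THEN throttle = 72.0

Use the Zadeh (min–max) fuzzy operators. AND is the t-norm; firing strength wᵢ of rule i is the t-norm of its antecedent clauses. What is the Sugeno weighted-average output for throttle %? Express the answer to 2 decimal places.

R1 (z=79.0): accelerating=0.51, over=0.07; AND[min(a, b)] → w = 0.07
R2 (z=14.7): over=0.07, steady=0.05; AND[min(a, b)] → w = 0.05
R3 (z=76.3): on_target=0.12, steady=0.05; AND[min(a, b)] → w = 0.05
R4 (z=72.0): ¬under=1−0.17=0.83, steady=0.05; AND[min(a, b)] → w = 0.05
Weighted average = (0.07·79.0 + 0.05·14.7 + 0.05·76.3 + 0.05·72.0) / (0.07 + 0.05 + 0.05 + 0.05)
  = 13.6800 / 0.2200 = 62.18

62.18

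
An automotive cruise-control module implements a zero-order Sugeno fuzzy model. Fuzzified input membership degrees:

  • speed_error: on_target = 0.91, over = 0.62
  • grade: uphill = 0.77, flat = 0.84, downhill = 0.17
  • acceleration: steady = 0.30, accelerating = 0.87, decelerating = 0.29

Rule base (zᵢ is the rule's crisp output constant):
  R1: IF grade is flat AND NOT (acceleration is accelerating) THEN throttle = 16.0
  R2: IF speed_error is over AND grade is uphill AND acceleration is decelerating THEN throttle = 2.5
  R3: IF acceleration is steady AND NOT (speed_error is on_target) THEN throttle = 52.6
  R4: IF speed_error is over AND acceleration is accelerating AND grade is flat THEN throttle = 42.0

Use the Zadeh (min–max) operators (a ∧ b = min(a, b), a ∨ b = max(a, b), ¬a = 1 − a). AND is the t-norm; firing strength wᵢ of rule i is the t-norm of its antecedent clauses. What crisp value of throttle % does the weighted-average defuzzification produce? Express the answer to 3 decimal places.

R1 (z=16.0): flat=0.84, ¬accelerating=1−0.87=0.13; AND[min(a, b)] → w = 0.13
R2 (z=2.5): over=0.62, uphill=0.77, decelerating=0.29; AND[min(a, b)] → w = 0.29
R3 (z=52.6): steady=0.30, ¬on_target=1−0.91=0.09; AND[min(a, b)] → w = 0.09
R4 (z=42.0): over=0.62, accelerating=0.87, flat=0.84; AND[min(a, b)] → w = 0.62
Weighted average = (0.13·16.0 + 0.29·2.5 + 0.09·52.6 + 0.62·42.0) / (0.13 + 0.29 + 0.09 + 0.62)
  = 33.5790 / 1.1300 = 29.716

29.716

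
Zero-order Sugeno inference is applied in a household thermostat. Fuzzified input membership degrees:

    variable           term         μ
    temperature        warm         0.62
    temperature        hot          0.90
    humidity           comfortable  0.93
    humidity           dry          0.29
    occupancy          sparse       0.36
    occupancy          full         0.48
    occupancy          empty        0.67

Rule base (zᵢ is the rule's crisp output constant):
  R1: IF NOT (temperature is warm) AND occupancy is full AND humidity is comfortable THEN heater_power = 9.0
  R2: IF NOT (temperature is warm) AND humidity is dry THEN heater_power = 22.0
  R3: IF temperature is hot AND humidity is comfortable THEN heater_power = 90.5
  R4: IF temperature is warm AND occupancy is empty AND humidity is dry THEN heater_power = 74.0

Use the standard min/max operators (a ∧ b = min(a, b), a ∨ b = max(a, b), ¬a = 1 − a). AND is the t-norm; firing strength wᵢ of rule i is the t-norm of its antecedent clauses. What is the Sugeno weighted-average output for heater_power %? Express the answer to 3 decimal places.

60.597

R1 (z=9.0): ¬warm=1−0.62=0.38, full=0.48, comfortable=0.93; AND[min(a, b)] → w = 0.38
R2 (z=22.0): ¬warm=1−0.62=0.38, dry=0.29; AND[min(a, b)] → w = 0.29
R3 (z=90.5): hot=0.90, comfortable=0.93; AND[min(a, b)] → w = 0.90
R4 (z=74.0): warm=0.62, empty=0.67, dry=0.29; AND[min(a, b)] → w = 0.29
Weighted average = (0.38·9.0 + 0.29·22.0 + 0.90·90.5 + 0.29·74.0) / (0.38 + 0.29 + 0.90 + 0.29)
  = 112.7100 / 1.8600 = 60.597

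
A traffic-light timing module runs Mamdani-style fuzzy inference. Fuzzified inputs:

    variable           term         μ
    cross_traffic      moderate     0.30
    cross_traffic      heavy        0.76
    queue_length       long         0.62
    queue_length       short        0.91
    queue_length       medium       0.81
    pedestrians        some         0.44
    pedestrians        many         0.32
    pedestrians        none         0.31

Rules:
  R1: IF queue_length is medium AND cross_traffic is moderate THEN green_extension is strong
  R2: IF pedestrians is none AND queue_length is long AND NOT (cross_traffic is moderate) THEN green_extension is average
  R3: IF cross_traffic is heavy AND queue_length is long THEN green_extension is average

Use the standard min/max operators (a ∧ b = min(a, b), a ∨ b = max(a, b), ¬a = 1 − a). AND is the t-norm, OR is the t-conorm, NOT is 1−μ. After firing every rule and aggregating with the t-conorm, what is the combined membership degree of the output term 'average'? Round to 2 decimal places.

0.62

R1: medium=0.81, moderate=0.30; AND[min(a, b)] → w = 0.30
R2: none=0.31, long=0.62, ¬moderate=1−0.30=0.70; AND[min(a, b)] → w = 0.31
R3: heavy=0.76, long=0.62; AND[min(a, b)] → w = 0.62
Rules with consequent 'average': {R2, R3} → strengths 0.31, 0.62
Aggregate via t-conorm [max(a, b)]: 0.62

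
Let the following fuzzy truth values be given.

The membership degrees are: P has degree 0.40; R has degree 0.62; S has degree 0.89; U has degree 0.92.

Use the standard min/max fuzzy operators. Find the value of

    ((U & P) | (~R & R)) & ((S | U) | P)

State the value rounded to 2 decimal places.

0.40

U & P = min(a, b) on (0.92, 0.40) = 0.40
~R = 1 − 0.62 = 0.38
~R & R = min(a, b) on (0.38, 0.62) = 0.38
(U & P) | (~R & R) = max(a, b) on (0.40, 0.38) = 0.40
S | U = max(a, b) on (0.89, 0.92) = 0.92
(S | U) | P = max(a, b) on (0.92, 0.40) = 0.92
((U & P) | (~R & R)) & ((S | U) | P) = min(a, b) on (0.40, 0.92) = 0.40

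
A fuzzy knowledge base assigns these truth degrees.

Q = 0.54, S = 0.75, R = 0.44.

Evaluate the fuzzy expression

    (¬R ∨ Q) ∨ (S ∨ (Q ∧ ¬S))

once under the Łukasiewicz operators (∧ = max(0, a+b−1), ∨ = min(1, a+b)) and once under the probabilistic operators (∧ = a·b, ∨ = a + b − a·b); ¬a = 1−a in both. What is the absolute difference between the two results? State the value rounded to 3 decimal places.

Under Łukasiewicz:
  ¬R = 1 − 0.44 = 0.56
  ¬R ∨ Q = min(1, a+b) on (0.56, 0.54) = 1.00
  ¬S = 1 − 0.75 = 0.25
  Q ∧ ¬S = max(0, a+b−1) on (0.54, 0.25) = 0.00
  S ∨ (Q ∧ ¬S) = min(1, a+b) on (0.75, 0.00) = 0.75
  (¬R ∨ Q) ∨ (S ∨ (Q ∧ ¬S)) = min(1, a+b) on (1.00, 0.75) = 1.00
  → value = 1.0000
Under probabilistic:
  ¬R = 1 − 0.4400 = 0.5600
  ¬R ∨ Q = a + b − a·b on (0.5600, 0.5400) = 0.7976
  ¬S = 1 − 0.7500 = 0.2500
  Q ∧ ¬S = a·b on (0.5400, 0.2500) = 0.1350
  S ∨ (Q ∧ ¬S) = a + b − a·b on (0.7500, 0.1350) = 0.7837
  (¬R ∨ Q) ∨ (S ∨ (Q ∧ ¬S)) = a + b − a·b on (0.7976, 0.7837) = 0.9562
  → value = 0.9562
|1.0000 − 0.9562| = 0.044

0.044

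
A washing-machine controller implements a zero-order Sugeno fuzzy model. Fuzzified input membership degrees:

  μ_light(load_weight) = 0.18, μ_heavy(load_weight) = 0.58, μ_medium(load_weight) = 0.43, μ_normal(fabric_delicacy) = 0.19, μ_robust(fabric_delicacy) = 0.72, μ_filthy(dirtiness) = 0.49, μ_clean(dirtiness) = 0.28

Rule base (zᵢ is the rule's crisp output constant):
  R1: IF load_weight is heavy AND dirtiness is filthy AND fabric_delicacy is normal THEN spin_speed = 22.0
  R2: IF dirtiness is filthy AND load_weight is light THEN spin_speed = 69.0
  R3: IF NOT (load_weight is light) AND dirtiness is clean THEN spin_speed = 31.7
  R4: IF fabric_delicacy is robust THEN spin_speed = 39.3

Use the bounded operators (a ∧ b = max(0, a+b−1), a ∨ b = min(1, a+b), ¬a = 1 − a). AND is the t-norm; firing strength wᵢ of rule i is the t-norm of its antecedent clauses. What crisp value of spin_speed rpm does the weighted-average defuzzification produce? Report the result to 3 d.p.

38.373

R1 (z=22.0): heavy=0.58, filthy=0.49, normal=0.19; AND[max(0, a+b−1)] → w = 0.00
R2 (z=69.0): filthy=0.49, light=0.18; AND[max(0, a+b−1)] → w = 0.00
R3 (z=31.7): ¬light=1−0.18=0.82, clean=0.28; AND[max(0, a+b−1)] → w = 0.10
R4 (z=39.3): robust=0.72 → w = 0.72
Weighted average = (0.00·22.0 + 0.00·69.0 + 0.10·31.7 + 0.72·39.3) / (0.00 + 0.00 + 0.10 + 0.72)
  = 31.4660 / 0.8200 = 38.373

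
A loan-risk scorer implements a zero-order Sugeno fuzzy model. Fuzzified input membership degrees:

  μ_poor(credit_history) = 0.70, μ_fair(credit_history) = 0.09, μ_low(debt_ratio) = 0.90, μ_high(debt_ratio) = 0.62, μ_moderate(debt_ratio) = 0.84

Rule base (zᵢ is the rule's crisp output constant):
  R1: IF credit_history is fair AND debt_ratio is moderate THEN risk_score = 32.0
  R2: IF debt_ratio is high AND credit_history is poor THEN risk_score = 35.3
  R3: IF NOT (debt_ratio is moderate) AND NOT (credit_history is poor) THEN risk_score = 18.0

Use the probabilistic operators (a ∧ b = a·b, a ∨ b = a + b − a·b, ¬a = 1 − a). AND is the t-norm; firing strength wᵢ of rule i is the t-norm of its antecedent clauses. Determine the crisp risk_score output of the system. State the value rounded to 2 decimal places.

R1 (z=32.0): fair=0.09, moderate=0.84; AND[a·b] → w = 0.0756
R2 (z=35.3): high=0.62, poor=0.70; AND[a·b] → w = 0.4340
R3 (z=18.0): ¬moderate=1−0.84=0.16, ¬poor=1−0.70=0.30; AND[a·b] → w = 0.0480
Weighted average = (0.0756·32.0 + 0.4340·35.3 + 0.0480·18.0) / (0.0756 + 0.4340 + 0.0480)
  = 18.6034 / 0.5576 = 33.36

33.36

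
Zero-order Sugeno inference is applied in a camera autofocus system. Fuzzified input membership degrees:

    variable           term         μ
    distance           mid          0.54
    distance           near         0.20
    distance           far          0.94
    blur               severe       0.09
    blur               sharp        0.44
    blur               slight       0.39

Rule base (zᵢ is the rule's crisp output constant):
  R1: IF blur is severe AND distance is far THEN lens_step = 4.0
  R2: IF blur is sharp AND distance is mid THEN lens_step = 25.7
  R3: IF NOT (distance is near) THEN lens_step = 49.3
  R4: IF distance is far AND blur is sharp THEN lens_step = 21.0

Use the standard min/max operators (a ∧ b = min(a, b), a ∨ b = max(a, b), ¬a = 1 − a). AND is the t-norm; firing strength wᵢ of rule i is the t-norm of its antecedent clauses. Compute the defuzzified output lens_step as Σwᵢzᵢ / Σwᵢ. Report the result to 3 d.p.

R1 (z=4.0): severe=0.09, far=0.94; AND[min(a, b)] → w = 0.09
R2 (z=25.7): sharp=0.44, mid=0.54; AND[min(a, b)] → w = 0.44
R3 (z=49.3): ¬near=1−0.20=0.80 → w = 0.80
R4 (z=21.0): far=0.94, sharp=0.44; AND[min(a, b)] → w = 0.44
Weighted average = (0.09·4.0 + 0.44·25.7 + 0.80·49.3 + 0.44·21.0) / (0.09 + 0.44 + 0.80 + 0.44)
  = 60.3480 / 1.7700 = 34.095

34.095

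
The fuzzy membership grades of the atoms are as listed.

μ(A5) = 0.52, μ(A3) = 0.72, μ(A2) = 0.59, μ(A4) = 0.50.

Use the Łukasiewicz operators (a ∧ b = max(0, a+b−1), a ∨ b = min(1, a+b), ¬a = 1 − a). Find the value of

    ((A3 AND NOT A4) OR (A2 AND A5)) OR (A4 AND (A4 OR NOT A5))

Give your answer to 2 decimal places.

NOT A4 = 1 − 0.50 = 0.50
A3 AND NOT A4 = max(0, a+b−1) on (0.72, 0.50) = 0.22
A2 AND A5 = max(0, a+b−1) on (0.59, 0.52) = 0.11
(A3 AND NOT A4) OR (A2 AND A5) = min(1, a+b) on (0.22, 0.11) = 0.33
NOT A5 = 1 − 0.52 = 0.48
A4 OR NOT A5 = min(1, a+b) on (0.50, 0.48) = 0.98
A4 AND (A4 OR NOT A5) = max(0, a+b−1) on (0.50, 0.98) = 0.48
((A3 AND NOT A4) OR (A2 AND A5)) OR (A4 AND (A4 OR NOT A5)) = min(1, a+b) on (0.33, 0.48) = 0.81

0.81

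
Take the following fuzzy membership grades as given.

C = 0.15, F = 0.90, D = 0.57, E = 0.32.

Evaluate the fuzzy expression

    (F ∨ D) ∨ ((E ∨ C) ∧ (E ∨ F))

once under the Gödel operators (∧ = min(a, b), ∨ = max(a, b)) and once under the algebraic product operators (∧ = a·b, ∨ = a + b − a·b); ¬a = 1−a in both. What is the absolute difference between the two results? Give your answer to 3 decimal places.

Under Gödel:
  F ∨ D = max(a, b) on (0.90, 0.57) = 0.90
  E ∨ C = max(a, b) on (0.32, 0.15) = 0.32
  E ∨ F = max(a, b) on (0.32, 0.90) = 0.90
  (E ∨ C) ∧ (E ∨ F) = min(a, b) on (0.32, 0.90) = 0.32
  (F ∨ D) ∨ ((E ∨ C) ∧ (E ∨ F)) = max(a, b) on (0.90, 0.32) = 0.90
  → value = 0.9000
Under algebraic product:
  F ∨ D = a + b − a·b on (0.9000, 0.5700) = 0.9570
  E ∨ C = a + b − a·b on (0.3200, 0.1500) = 0.4220
  E ∨ F = a + b − a·b on (0.3200, 0.9000) = 0.9320
  (E ∨ C) ∧ (E ∨ F) = a·b on (0.4220, 0.9320) = 0.3933
  (F ∨ D) ∨ ((E ∨ C) ∧ (E ∨ F)) = a + b − a·b on (0.9570, 0.3933) = 0.9739
  → value = 0.9739
|0.9000 − 0.9739| = 0.074

0.074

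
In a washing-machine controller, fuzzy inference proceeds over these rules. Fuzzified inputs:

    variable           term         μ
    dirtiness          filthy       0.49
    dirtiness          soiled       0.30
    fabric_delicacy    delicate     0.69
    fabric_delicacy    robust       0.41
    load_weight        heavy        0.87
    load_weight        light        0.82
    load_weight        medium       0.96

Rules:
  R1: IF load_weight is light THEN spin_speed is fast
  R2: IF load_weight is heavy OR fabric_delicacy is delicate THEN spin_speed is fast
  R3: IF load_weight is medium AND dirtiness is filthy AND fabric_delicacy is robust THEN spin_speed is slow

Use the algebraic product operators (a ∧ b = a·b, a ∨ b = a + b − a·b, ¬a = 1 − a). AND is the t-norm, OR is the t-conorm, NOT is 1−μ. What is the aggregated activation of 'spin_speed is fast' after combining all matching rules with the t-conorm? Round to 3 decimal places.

R1: light=0.82 → w = 0.8200
R2: heavy=0.87, delicate=0.69; OR[a + b − a·b] → w = 0.9597
R3: medium=0.96, filthy=0.49, robust=0.41; AND[a·b] → w = 0.1929
Rules with consequent 'fast': {R1, R2} → strengths 0.8200, 0.9597
Aggregate via t-conorm [a + b − a·b]: 0.9927

0.993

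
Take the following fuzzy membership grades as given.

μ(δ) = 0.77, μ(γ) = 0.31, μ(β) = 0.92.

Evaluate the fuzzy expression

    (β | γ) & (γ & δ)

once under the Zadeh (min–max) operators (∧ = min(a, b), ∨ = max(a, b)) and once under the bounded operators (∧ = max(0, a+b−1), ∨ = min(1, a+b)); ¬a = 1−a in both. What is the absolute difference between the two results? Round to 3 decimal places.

0.230

Under Zadeh (min–max):
  β | γ = max(a, b) on (0.92, 0.31) = 0.92
  γ & δ = min(a, b) on (0.31, 0.77) = 0.31
  (β | γ) & (γ & δ) = min(a, b) on (0.92, 0.31) = 0.31
  → value = 0.3100
Under bounded:
  β | γ = min(1, a+b) on (0.92, 0.31) = 1.00
  γ & δ = max(0, a+b−1) on (0.31, 0.77) = 0.08
  (β | γ) & (γ & δ) = max(0, a+b−1) on (1.00, 0.08) = 0.08
  → value = 0.0800
|0.3100 − 0.0800| = 0.230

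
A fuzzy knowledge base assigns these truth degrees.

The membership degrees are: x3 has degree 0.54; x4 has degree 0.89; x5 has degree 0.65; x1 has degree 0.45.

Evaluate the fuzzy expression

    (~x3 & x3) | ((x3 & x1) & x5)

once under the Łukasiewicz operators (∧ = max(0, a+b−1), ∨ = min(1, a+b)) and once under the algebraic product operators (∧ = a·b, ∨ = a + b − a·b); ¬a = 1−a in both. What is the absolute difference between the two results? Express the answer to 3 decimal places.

0.367

Under Łukasiewicz:
  ~x3 = 1 − 0.54 = 0.46
  ~x3 & x3 = max(0, a+b−1) on (0.46, 0.54) = 0.00
  x3 & x1 = max(0, a+b−1) on (0.54, 0.45) = 0.00
  (x3 & x1) & x5 = max(0, a+b−1) on (0.00, 0.65) = 0.00
  (~x3 & x3) | ((x3 & x1) & x5) = min(1, a+b) on (0.00, 0.00) = 0.00
  → value = 0.0000
Under algebraic product:
  ~x3 = 1 − 0.5400 = 0.4600
  ~x3 & x3 = a·b on (0.4600, 0.5400) = 0.2484
  x3 & x1 = a·b on (0.5400, 0.4500) = 0.2430
  (x3 & x1) & x5 = a·b on (0.2430, 0.6500) = 0.1580
  (~x3 & x3) | ((x3 & x1) & x5) = a + b − a·b on (0.2484, 0.1580) = 0.3671
  → value = 0.3671
|0.0000 − 0.3671| = 0.367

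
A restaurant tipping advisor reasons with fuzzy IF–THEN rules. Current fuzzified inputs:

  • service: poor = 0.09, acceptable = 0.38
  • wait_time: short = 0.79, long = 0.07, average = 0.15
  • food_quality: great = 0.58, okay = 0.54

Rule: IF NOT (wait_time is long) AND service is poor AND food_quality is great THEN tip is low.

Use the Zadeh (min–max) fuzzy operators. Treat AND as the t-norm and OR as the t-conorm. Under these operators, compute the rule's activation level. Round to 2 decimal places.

firing strength: ¬long=1−0.07=0.93, poor=0.09, great=0.58; AND[min(a, b)] → w = 0.09

0.09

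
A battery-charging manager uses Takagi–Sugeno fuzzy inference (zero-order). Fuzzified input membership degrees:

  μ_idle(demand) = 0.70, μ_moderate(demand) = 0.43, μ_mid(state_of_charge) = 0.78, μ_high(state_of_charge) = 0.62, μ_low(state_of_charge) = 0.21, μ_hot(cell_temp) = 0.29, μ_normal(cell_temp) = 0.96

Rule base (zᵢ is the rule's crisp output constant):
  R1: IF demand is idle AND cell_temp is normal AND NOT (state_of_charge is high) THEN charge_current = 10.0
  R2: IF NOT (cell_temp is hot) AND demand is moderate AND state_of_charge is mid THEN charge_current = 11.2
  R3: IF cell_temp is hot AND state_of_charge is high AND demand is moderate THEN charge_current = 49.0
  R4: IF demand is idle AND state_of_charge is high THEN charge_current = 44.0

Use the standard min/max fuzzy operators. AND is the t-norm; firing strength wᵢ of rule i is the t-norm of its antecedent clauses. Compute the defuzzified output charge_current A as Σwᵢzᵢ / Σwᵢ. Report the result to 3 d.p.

29.131

R1 (z=10.0): idle=0.70, normal=0.96, ¬high=1−0.62=0.38; AND[min(a, b)] → w = 0.38
R2 (z=11.2): ¬hot=1−0.29=0.71, moderate=0.43, mid=0.78; AND[min(a, b)] → w = 0.43
R3 (z=49.0): hot=0.29, high=0.62, moderate=0.43; AND[min(a, b)] → w = 0.29
R4 (z=44.0): idle=0.70, high=0.62; AND[min(a, b)] → w = 0.62
Weighted average = (0.38·10.0 + 0.43·11.2 + 0.29·49.0 + 0.62·44.0) / (0.38 + 0.43 + 0.29 + 0.62)
  = 50.1060 / 1.7200 = 29.131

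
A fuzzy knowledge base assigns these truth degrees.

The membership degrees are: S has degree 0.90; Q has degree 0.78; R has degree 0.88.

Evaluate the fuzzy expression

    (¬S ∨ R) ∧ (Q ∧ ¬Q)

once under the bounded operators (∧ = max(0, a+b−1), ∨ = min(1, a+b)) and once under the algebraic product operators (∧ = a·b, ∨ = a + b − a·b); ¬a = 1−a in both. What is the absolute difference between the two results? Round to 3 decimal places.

Under bounded:
  ¬S = 1 − 0.90 = 0.10
  ¬S ∨ R = min(1, a+b) on (0.10, 0.88) = 0.98
  ¬Q = 1 − 0.78 = 0.22
  Q ∧ ¬Q = max(0, a+b−1) on (0.78, 0.22) = 0.00
  (¬S ∨ R) ∧ (Q ∧ ¬Q) = max(0, a+b−1) on (0.98, 0.00) = 0.00
  → value = 0.0000
Under algebraic product:
  ¬S = 1 − 0.9000 = 0.1000
  ¬S ∨ R = a + b − a·b on (0.1000, 0.8800) = 0.8920
  ¬Q = 1 − 0.7800 = 0.2200
  Q ∧ ¬Q = a·b on (0.7800, 0.2200) = 0.1716
  (¬S ∨ R) ∧ (Q ∧ ¬Q) = a·b on (0.8920, 0.1716) = 0.1531
  → value = 0.1531
|0.0000 − 0.1531| = 0.153

0.153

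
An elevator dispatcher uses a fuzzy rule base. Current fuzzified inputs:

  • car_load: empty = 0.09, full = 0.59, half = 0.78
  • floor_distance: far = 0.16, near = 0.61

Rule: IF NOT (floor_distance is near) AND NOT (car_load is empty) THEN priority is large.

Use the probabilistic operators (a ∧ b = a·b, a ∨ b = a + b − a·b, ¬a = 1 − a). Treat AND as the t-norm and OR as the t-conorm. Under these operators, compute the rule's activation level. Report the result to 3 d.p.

0.355

firing strength: ¬near=1−0.61=0.39, ¬empty=1−0.09=0.91; AND[a·b] → w = 0.3549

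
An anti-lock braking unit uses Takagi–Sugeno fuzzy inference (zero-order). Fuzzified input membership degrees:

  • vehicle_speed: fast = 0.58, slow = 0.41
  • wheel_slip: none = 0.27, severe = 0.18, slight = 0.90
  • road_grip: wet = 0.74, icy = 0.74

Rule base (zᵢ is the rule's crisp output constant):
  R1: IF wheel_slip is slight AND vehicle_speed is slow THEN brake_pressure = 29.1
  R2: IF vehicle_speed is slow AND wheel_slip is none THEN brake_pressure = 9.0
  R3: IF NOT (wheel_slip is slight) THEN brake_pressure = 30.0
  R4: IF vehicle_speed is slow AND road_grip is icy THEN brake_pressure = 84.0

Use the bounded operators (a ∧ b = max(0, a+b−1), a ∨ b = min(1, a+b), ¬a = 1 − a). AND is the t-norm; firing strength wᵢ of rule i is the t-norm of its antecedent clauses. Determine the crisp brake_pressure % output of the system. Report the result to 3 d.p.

43.966

R1 (z=29.1): slight=0.90, slow=0.41; AND[max(0, a+b−1)] → w = 0.31
R2 (z=9.0): slow=0.41, none=0.27; AND[max(0, a+b−1)] → w = 0.00
R3 (z=30.0): ¬slight=1−0.90=0.10 → w = 0.10
R4 (z=84.0): slow=0.41, icy=0.74; AND[max(0, a+b−1)] → w = 0.15
Weighted average = (0.31·29.1 + 0.00·9.0 + 0.10·30.0 + 0.15·84.0) / (0.31 + 0.00 + 0.10 + 0.15)
  = 24.6210 / 0.5600 = 43.966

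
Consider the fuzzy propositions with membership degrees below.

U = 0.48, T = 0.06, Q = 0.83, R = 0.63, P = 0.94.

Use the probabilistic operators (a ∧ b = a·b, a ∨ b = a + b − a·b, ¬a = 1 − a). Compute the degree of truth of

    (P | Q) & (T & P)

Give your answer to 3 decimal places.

P | Q = a + b − a·b on (0.9400, 0.8300) = 0.9898
T & P = a·b on (0.0600, 0.9400) = 0.0564
(P | Q) & (T & P) = a·b on (0.9898, 0.0564) = 0.0558

0.056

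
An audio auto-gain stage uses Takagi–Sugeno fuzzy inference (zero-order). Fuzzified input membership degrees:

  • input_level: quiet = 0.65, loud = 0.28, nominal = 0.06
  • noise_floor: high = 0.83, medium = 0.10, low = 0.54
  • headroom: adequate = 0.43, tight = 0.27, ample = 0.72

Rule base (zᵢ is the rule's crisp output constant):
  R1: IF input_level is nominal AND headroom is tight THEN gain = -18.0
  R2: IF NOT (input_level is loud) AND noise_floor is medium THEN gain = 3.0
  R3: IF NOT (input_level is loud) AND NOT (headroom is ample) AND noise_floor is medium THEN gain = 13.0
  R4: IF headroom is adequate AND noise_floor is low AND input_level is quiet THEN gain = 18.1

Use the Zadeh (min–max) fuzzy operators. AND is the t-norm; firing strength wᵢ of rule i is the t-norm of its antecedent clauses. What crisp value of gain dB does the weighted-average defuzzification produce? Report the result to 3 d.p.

R1 (z=-18.0): nominal=0.06, tight=0.27; AND[min(a, b)] → w = 0.06
R2 (z=3.0): ¬loud=1−0.28=0.72, medium=0.10; AND[min(a, b)] → w = 0.10
R3 (z=13.0): ¬loud=1−0.28=0.72, ¬ample=1−0.72=0.28, medium=0.10; AND[min(a, b)] → w = 0.10
R4 (z=18.1): adequate=0.43, low=0.54, quiet=0.65; AND[min(a, b)] → w = 0.43
Weighted average = (0.06·-18.0 + 0.10·3.0 + 0.10·13.0 + 0.43·18.1) / (0.06 + 0.10 + 0.10 + 0.43)
  = 8.3030 / 0.6900 = 12.033

12.033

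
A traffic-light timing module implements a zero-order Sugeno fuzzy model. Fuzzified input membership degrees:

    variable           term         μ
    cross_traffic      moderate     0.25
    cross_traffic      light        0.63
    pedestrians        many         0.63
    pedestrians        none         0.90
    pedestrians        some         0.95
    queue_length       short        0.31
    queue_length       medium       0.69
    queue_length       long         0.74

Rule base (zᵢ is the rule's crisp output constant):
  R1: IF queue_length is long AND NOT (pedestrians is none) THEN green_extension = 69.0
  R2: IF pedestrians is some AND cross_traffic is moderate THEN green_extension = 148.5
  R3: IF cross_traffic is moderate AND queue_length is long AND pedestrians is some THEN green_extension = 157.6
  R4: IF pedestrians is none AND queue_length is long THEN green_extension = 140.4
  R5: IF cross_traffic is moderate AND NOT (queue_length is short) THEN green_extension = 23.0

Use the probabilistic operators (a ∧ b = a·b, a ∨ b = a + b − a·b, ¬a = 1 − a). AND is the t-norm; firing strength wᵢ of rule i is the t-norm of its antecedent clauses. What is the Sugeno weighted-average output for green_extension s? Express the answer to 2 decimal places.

124.87

R1 (z=69.0): long=0.74, ¬none=1−0.90=0.10; AND[a·b] → w = 0.0740
R2 (z=148.5): some=0.95, moderate=0.25; AND[a·b] → w = 0.2375
R3 (z=157.6): moderate=0.25, long=0.74, some=0.95; AND[a·b] → w = 0.1757
R4 (z=140.4): none=0.90, long=0.74; AND[a·b] → w = 0.6660
R5 (z=23.0): moderate=0.25, ¬short=1−0.31=0.69; AND[a·b] → w = 0.1725
Weighted average = (0.0740·69.0 + 0.2375·148.5 + 0.1757·157.6 + 0.6660·140.4 + 0.1725·23.0) / (0.0740 + 0.2375 + 0.1757 + 0.6660 + 0.1725)
  = 165.5469 / 1.3257 = 124.87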